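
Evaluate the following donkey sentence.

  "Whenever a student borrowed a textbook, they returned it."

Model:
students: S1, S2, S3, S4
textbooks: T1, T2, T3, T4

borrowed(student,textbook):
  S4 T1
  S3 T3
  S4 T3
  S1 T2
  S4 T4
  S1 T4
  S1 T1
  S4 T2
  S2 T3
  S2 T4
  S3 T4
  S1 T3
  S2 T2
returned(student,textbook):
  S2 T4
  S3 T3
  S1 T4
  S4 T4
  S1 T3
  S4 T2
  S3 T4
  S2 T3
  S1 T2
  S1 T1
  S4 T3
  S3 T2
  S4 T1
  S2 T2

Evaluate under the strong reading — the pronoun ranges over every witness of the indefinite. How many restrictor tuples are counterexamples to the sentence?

"it" takes "a textbook" as antecedent — a donkey pronoun bound across the clause boundary.
Strong reading: for every (s,t) with borrowed(s,t), returned(s,t).
Restrictor pairs: (S1,T1) ✓  (S1,T2) ✓  (S1,T3) ✓  (S1,T4) ✓  (S2,T2) ✓  (S2,T3) ✓  (S2,T4) ✓  (S3,T3) ✓  (S3,T4) ✓  (S4,T1) ✓  (S4,T2) ✓  (S4,T3) ✓  (S4,T4) ✓
Counterexamples (restrictor pairs failing the scope): 0.

0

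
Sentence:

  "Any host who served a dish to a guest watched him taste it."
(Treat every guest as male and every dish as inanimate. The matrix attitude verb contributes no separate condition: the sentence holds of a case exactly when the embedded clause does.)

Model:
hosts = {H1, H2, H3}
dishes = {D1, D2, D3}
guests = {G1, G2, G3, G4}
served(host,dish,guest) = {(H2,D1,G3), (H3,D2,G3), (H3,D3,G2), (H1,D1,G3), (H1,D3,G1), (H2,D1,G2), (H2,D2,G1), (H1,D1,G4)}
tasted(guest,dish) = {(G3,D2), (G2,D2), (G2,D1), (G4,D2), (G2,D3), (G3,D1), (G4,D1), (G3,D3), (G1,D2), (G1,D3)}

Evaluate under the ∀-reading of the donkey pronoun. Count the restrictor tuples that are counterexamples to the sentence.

0

"him" takes "a guest" as antecedent and "it" takes "a dish"; both are donkey pronouns co-varying with the restrictor.
Strong reading: for every (h,d,g) with served(h,d,g), tasted(g,d).
Restrictor triples: (H1,D1,G3)→tasted(G3,D1) ✓  (H1,D1,G4)→tasted(G4,D1) ✓  (H1,D3,G1)→tasted(G1,D3) ✓  (H2,D1,G2)→tasted(G2,D1) ✓  (H2,D1,G3)→tasted(G3,D1) ✓  (H2,D2,G1)→tasted(G1,D2) ✓  (H3,D2,G3)→tasted(G3,D2) ✓  (H3,D3,G2)→tasted(G2,D3) ✓
Counterexamples (restrictor triples failing the scope): 0.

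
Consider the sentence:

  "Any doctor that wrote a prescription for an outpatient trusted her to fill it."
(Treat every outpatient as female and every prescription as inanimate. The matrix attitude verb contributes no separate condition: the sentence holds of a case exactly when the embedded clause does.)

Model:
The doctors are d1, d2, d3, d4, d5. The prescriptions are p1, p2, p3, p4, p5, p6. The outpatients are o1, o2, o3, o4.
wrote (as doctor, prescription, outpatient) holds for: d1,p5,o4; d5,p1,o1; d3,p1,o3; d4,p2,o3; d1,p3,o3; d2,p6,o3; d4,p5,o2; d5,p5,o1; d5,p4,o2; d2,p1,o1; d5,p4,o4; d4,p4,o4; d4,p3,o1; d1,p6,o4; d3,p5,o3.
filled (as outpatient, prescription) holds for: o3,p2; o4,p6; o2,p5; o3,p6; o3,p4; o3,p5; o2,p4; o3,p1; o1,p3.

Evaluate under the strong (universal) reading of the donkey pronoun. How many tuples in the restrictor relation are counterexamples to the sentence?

"her" takes "an outpatient" as antecedent and "it" takes "a prescription"; both are donkey pronouns co-varying with the restrictor.
Strong reading: for every (d,p,o) with wrote(d,p,o), filled(o,p).
Restrictor triples: (d1,p3,o3)→filled(o3,p3) ✗  (d1,p5,o4)→filled(o4,p5) ✗  (d1,p6,o4)→filled(o4,p6) ✓  (d2,p1,o1)→filled(o1,p1) ✗  (d2,p6,o3)→filled(o3,p6) ✓  (d3,p1,o3)→filled(o3,p1) ✓  (d3,p5,o3)→filled(o3,p5) ✓  (d4,p2,o3)→filled(o3,p2) ✓  (d4,p3,o1)→filled(o1,p3) ✓  (d4,p4,o4)→filled(o4,p4) ✗  (d4,p5,o2)→filled(o2,p5) ✓  (d5,p1,o1)→filled(o1,p1) ✗  (d5,p4,o2)→filled(o2,p4) ✓  (d5,p4,o4)→filled(o4,p4) ✗  (d5,p5,o1)→filled(o1,p5) ✗
Counterexamples (restrictor triples failing the scope): 7.

7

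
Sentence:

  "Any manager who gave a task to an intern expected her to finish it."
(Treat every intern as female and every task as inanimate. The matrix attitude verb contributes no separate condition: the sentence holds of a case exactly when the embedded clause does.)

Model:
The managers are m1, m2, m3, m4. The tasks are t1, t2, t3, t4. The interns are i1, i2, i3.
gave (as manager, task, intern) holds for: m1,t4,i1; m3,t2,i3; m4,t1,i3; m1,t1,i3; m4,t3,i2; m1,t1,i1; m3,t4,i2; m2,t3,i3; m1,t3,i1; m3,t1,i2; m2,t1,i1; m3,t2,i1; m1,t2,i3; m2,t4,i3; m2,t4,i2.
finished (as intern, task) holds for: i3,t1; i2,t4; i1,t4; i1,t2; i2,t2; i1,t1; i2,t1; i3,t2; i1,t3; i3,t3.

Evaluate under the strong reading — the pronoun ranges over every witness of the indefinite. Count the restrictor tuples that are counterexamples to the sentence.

"her" takes "an intern" as antecedent and "it" takes "a task"; both are donkey pronouns co-varying with the restrictor.
Strong reading: for every (m,t,i) with gave(m,t,i), finished(i,t).
Restrictor triples: (m1,t1,i1)→finished(i1,t1) ✓  (m1,t1,i3)→finished(i3,t1) ✓  (m1,t2,i3)→finished(i3,t2) ✓  (m1,t3,i1)→finished(i1,t3) ✓  (m1,t4,i1)→finished(i1,t4) ✓  (m2,t1,i1)→finished(i1,t1) ✓  (m2,t3,i3)→finished(i3,t3) ✓  (m2,t4,i2)→finished(i2,t4) ✓  (m2,t4,i3)→finished(i3,t4) ✗  (m3,t1,i2)→finished(i2,t1) ✓  (m3,t2,i1)→finished(i1,t2) ✓  (m3,t2,i3)→finished(i3,t2) ✓  (m3,t4,i2)→finished(i2,t4) ✓  (m4,t1,i3)→finished(i3,t1) ✓  (m4,t3,i2)→finished(i2,t3) ✗
Counterexamples (restrictor triples failing the scope): 2.

2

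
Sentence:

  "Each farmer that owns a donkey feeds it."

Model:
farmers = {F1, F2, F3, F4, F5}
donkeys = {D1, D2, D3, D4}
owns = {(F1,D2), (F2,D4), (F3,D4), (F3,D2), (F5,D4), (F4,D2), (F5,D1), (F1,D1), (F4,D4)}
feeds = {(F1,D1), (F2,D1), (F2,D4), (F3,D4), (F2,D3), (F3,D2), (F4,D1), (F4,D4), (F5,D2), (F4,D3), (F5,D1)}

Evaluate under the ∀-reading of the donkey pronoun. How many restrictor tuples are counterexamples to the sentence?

"it" takes "a donkey" as antecedent — a donkey pronoun bound across the clause boundary.
Strong reading: for every (f,d) with owns(f,d), feeds(f,d).
Restrictor pairs: (F1,D1) ✓  (F1,D2) ✗  (F2,D4) ✓  (F3,D2) ✓  (F3,D4) ✓  (F4,D2) ✗  (F4,D4) ✓  (F5,D1) ✓  (F5,D4) ✗
Counterexamples (restrictor pairs failing the scope): 3.

3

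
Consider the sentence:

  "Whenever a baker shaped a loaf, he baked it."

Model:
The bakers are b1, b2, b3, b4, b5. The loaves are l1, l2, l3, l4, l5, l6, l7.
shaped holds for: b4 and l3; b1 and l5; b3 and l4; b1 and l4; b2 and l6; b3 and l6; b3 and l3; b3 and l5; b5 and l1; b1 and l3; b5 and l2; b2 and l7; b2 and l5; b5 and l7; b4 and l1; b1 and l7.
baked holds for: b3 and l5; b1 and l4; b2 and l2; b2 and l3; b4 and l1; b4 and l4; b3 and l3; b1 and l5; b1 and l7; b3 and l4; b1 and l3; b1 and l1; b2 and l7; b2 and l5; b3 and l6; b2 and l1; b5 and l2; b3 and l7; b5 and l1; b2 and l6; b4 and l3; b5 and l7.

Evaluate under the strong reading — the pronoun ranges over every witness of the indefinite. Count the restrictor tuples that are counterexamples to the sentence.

"it" takes "a loaf" as antecedent — a donkey pronoun bound across the clause boundary.
Strong reading: for every (b,l) with shaped(b,l), baked(b,l).
Restrictor pairs: (b1,l3) ✓  (b1,l4) ✓  (b1,l5) ✓  (b1,l7) ✓  (b2,l5) ✓  (b2,l6) ✓  (b2,l7) ✓  (b3,l3) ✓  (b3,l4) ✓  (b3,l5) ✓  (b3,l6) ✓  (b4,l1) ✓  (b4,l3) ✓  (b5,l1) ✓  (b5,l2) ✓  (b5,l7) ✓
Counterexamples (restrictor pairs failing the scope): 0.

0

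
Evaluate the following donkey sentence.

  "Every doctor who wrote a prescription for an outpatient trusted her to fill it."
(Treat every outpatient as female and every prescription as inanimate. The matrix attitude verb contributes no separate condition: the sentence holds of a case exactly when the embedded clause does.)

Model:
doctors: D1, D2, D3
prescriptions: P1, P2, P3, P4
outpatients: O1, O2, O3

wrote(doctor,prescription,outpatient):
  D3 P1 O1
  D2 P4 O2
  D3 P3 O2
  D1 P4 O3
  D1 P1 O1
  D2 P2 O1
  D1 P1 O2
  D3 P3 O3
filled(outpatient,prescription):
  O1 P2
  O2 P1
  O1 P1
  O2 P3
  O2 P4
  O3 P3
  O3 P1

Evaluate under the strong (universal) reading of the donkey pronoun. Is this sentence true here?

False

"her" takes "an outpatient" as antecedent and "it" takes "a prescription"; both are donkey pronouns co-varying with the restrictor.
Strong reading: for every (d,p,o) with wrote(d,p,o), filled(o,p).
Restrictor triples: (D1,P1,O1)→filled(O1,P1) ✓  (D1,P1,O2)→filled(O2,P1) ✓  (D1,P4,O3)→filled(O3,P4) ✗  (D2,P2,O1)→filled(O1,P2) ✓  (D2,P4,O2)→filled(O2,P4) ✓  (D3,P1,O1)→filled(O1,P1) ✓  (D3,P3,O2)→filled(O2,P3) ✓  (D3,P3,O3)→filled(O3,P3) ✓
Counterexample: (D1,P4,O3) — filled(O3,P4) does not hold.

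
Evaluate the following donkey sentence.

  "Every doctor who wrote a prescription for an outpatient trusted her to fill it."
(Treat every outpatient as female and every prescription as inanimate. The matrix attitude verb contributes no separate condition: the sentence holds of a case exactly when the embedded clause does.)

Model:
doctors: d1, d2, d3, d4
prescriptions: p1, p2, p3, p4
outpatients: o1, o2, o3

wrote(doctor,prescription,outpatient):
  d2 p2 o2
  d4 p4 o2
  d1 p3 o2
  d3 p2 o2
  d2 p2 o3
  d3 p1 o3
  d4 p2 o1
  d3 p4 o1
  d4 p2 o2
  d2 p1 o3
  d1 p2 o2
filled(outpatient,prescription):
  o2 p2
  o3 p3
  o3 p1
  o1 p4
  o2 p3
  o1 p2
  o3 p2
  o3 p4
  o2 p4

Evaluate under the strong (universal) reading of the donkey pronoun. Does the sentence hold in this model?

True

"her" takes "an outpatient" as antecedent and "it" takes "a prescription"; both are donkey pronouns co-varying with the restrictor.
Strong reading: for every (d,p,o) with wrote(d,p,o), filled(o,p).
Restrictor triples: (d1,p2,o2)→filled(o2,p2) ✓  (d1,p3,o2)→filled(o2,p3) ✓  (d2,p1,o3)→filled(o3,p1) ✓  (d2,p2,o2)→filled(o2,p2) ✓  (d2,p2,o3)→filled(o3,p2) ✓  (d3,p1,o3)→filled(o3,p1) ✓  (d3,p2,o2)→filled(o2,p2) ✓  (d3,p4,o1)→filled(o1,p4) ✓  (d4,p2,o1)→filled(o1,p2) ✓  (d4,p2,o2)→filled(o2,p2) ✓  (d4,p4,o2)→filled(o2,p4) ✓
Every restrictor triple satisfies the scope.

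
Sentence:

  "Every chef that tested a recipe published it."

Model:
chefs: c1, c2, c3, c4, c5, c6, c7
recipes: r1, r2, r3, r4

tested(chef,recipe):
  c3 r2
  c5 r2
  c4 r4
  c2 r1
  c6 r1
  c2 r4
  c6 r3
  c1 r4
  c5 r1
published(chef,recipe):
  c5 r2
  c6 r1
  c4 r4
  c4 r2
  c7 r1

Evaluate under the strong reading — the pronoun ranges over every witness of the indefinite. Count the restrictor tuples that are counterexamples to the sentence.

"it" takes "a recipe" as antecedent — a donkey pronoun bound across the clause boundary.
Strong reading: for every (c,r) with tested(c,r), published(c,r).
Restrictor pairs: (c1,r4) ✗  (c2,r1) ✗  (c2,r4) ✗  (c3,r2) ✗  (c4,r4) ✓  (c5,r1) ✗  (c5,r2) ✓  (c6,r1) ✓  (c6,r3) ✗
Counterexamples (restrictor pairs failing the scope): 6.

6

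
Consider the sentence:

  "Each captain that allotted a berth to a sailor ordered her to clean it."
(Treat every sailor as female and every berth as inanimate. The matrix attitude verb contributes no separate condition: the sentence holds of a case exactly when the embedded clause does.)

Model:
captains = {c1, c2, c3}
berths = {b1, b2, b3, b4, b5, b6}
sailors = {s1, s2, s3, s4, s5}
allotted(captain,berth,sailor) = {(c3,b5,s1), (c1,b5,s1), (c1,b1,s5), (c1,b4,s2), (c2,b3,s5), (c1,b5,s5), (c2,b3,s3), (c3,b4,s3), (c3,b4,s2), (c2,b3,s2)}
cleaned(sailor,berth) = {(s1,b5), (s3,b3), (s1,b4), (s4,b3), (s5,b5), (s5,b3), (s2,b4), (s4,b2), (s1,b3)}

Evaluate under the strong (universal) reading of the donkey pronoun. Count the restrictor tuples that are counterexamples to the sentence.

3

"her" takes "a sailor" as antecedent and "it" takes "a berth"; both are donkey pronouns co-varying with the restrictor.
Strong reading: for every (c,b,s) with allotted(c,b,s), cleaned(s,b).
Restrictor triples: (c1,b1,s5)→cleaned(s5,b1) ✗  (c1,b4,s2)→cleaned(s2,b4) ✓  (c1,b5,s1)→cleaned(s1,b5) ✓  (c1,b5,s5)→cleaned(s5,b5) ✓  (c2,b3,s2)→cleaned(s2,b3) ✗  (c2,b3,s3)→cleaned(s3,b3) ✓  (c2,b3,s5)→cleaned(s5,b3) ✓  (c3,b4,s2)→cleaned(s2,b4) ✓  (c3,b4,s3)→cleaned(s3,b4) ✗  (c3,b5,s1)→cleaned(s1,b5) ✓
Counterexamples (restrictor triples failing the scope): 3.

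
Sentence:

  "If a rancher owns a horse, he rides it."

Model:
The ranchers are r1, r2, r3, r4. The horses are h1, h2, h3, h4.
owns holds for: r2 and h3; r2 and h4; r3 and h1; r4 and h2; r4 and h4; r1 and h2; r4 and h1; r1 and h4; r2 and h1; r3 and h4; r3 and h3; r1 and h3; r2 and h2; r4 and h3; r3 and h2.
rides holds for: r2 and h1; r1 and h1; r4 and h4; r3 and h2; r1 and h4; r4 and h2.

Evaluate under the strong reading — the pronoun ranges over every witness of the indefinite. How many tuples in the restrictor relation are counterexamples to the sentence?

"it" takes "a horse" as antecedent — a donkey pronoun bound across the clause boundary.
Strong reading: for every (r,h) with owns(r,h), rides(r,h).
Restrictor pairs: (r1,h2) ✗  (r1,h3) ✗  (r1,h4) ✓  (r2,h1) ✓  (r2,h2) ✗  (r2,h3) ✗  (r2,h4) ✗  (r3,h1) ✗  (r3,h2) ✓  (r3,h3) ✗  (r3,h4) ✗  (r4,h1) ✗  (r4,h2) ✓  (r4,h3) ✗  (r4,h4) ✓
Counterexamples (restrictor pairs failing the scope): 10.

10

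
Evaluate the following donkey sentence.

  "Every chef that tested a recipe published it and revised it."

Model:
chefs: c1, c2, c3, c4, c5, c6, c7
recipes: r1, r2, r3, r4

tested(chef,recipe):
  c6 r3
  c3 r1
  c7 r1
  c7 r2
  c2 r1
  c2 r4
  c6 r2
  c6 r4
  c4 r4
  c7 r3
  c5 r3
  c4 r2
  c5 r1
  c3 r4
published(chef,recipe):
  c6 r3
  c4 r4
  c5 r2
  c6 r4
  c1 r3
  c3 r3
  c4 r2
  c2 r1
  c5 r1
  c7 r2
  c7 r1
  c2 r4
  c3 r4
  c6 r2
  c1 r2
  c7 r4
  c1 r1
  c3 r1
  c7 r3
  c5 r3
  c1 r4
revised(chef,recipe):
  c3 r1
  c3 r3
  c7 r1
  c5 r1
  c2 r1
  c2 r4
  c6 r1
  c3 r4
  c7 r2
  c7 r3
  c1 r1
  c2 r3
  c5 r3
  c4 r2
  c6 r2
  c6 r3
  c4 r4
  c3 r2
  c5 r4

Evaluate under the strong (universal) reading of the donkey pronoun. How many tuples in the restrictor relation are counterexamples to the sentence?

"it" takes "a recipe" as antecedent — a donkey pronoun bound across the clause boundary.
Strong reading: for every (c,r) with tested(c,r), published(c,r) ∧ revised(c,r).
Restrictor pairs: (c2,r1) ✓  (c2,r4) ✓  (c3,r1) ✓  (c3,r4) ✓  (c4,r2) ✓  (c4,r4) ✓  (c5,r1) ✓  (c5,r3) ✓  (c6,r2) ✓  (c6,r3) ✓  (c6,r4) ✗  (c7,r1) ✓  (c7,r2) ✓  (c7,r3) ✓
Counterexamples (restrictor pairs failing the scope): 1.

1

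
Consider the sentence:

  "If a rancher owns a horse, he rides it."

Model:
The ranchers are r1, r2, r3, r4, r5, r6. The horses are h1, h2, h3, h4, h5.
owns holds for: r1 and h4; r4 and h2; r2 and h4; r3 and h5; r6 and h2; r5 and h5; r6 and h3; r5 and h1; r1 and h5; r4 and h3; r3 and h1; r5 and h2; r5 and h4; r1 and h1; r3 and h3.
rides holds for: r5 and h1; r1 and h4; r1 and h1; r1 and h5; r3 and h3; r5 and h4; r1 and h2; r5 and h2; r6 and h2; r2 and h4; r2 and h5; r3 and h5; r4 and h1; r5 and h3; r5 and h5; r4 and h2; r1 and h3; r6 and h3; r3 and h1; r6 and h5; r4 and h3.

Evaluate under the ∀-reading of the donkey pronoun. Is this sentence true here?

True

"it" takes "a horse" as antecedent — a donkey pronoun bound across the clause boundary.
Strong reading: for every (r,h) with owns(r,h), rides(r,h).
Restrictor pairs: (r1,h1) ✓  (r1,h4) ✓  (r1,h5) ✓  (r2,h4) ✓  (r3,h1) ✓  (r3,h3) ✓  (r3,h5) ✓  (r4,h2) ✓  (r4,h3) ✓  (r5,h1) ✓  (r5,h2) ✓  (r5,h4) ✓  (r5,h5) ✓  (r6,h2) ✓  (r6,h3) ✓
Every restrictor pair satisfies the scope.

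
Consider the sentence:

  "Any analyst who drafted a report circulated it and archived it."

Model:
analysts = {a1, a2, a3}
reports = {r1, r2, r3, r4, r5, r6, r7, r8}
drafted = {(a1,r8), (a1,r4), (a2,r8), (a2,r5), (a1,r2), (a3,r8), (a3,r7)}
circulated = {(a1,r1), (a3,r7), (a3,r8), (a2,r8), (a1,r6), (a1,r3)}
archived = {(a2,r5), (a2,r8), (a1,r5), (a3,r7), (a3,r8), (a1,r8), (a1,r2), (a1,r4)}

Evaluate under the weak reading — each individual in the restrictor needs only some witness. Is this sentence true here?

"it" takes "a report" as antecedent — a donkey pronoun bound across the clause boundary.
Weak reading: every analyst a with some drafted-report has at least one drafted-report r such that circulated(a,r) ∧ archived(a,r).
Per analyst: a1:✗  a2:✓  a3:✓
a1 has no witness among its drafted-reports.

False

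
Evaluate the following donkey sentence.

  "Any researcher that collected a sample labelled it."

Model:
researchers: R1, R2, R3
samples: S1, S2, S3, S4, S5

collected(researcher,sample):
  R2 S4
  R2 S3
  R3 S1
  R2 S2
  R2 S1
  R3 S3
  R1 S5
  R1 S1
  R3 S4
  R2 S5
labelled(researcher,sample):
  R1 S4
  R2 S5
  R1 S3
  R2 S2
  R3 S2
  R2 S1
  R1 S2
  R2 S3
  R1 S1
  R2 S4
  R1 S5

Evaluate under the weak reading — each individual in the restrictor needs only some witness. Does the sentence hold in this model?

"it" takes "a sample" as antecedent — a donkey pronoun bound across the clause boundary.
Weak reading: every researcher r with some collected-sample has at least one collected-sample s such that labelled(r,s).
Per researcher: R1:✓  R2:✓  R3:✗
R3 has no witness among its collected-samples.

False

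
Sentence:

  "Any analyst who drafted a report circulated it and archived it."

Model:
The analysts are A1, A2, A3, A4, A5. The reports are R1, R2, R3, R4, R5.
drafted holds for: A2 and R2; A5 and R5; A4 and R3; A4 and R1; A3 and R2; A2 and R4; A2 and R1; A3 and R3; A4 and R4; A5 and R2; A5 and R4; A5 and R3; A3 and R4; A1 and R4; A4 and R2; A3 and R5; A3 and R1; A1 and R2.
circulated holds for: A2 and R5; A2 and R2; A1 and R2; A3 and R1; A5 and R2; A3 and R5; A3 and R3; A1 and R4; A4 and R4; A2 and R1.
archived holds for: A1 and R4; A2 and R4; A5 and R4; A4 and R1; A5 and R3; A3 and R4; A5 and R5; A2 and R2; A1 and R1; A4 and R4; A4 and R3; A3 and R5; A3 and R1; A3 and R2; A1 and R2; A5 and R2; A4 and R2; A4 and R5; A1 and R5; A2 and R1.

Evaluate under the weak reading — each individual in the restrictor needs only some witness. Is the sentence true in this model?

"it" takes "a report" as antecedent — a donkey pronoun bound across the clause boundary.
Weak reading: every analyst a with some drafted-report has at least one drafted-report r such that circulated(a,r) ∧ archived(a,r).
Per analyst: A1:✓  A2:✓  A3:✓  A4:✓  A5:✓
Every analyst in the restrictor has a witness.

True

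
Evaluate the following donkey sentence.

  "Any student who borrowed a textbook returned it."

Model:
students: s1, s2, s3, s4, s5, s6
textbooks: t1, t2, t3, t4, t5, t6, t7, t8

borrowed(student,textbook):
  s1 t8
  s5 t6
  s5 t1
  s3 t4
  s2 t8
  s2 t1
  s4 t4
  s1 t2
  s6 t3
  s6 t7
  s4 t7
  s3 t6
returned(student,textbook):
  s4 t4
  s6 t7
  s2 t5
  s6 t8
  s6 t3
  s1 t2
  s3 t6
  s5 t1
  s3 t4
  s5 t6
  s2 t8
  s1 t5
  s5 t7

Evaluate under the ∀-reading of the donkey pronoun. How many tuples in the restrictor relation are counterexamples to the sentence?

3

"it" takes "a textbook" as antecedent — a donkey pronoun bound across the clause boundary.
Strong reading: for every (s,t) with borrowed(s,t), returned(s,t).
Restrictor pairs: (s1,t2) ✓  (s1,t8) ✗  (s2,t1) ✗  (s2,t8) ✓  (s3,t4) ✓  (s3,t6) ✓  (s4,t4) ✓  (s4,t7) ✗  (s5,t1) ✓  (s5,t6) ✓  (s6,t3) ✓  (s6,t7) ✓
Counterexamples (restrictor pairs failing the scope): 3.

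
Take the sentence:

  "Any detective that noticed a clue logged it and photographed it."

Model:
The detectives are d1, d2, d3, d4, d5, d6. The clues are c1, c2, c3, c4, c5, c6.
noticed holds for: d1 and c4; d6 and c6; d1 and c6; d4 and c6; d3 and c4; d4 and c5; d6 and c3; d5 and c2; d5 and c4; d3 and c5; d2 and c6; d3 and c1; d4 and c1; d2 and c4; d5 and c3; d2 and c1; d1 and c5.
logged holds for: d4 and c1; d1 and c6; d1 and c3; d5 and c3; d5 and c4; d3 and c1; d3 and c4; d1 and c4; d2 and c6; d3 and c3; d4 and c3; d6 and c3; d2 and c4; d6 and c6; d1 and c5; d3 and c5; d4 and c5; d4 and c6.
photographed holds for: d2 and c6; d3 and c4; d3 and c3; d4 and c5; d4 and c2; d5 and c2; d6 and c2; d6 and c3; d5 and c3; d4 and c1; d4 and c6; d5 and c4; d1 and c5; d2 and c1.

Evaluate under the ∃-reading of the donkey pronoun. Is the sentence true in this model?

True

"it" takes "a clue" as antecedent — a donkey pronoun bound across the clause boundary.
Weak reading: every detective d with some noticed-clue has at least one noticed-clue c such that logged(d,c) ∧ photographed(d,c).
Per detective: d1:✓  d2:✓  d3:✓  d4:✓  d5:✓  d6:✓
Every detective in the restrictor has a witness.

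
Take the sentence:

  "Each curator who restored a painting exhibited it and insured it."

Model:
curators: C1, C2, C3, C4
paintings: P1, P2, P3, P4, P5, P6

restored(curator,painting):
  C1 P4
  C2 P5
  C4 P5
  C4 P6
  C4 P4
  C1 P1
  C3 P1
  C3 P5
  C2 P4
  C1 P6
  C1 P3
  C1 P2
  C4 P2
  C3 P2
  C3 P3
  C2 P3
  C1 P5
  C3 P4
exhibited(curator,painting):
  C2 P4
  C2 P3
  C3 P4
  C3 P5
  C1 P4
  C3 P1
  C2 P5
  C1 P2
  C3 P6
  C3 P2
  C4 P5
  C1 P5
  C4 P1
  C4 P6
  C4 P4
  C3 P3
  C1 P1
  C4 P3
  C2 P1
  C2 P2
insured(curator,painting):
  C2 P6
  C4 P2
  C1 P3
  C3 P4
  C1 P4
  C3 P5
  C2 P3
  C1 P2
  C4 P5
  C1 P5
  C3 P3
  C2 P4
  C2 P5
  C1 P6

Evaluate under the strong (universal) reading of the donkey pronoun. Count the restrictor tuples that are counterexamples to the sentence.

"it" takes "a painting" as antecedent — a donkey pronoun bound across the clause boundary.
Strong reading: for every (c,p) with restored(c,p), exhibited(c,p) ∧ insured(c,p).
Restrictor pairs: (C1,P1) ✗  (C1,P2) ✓  (C1,P3) ✗  (C1,P4) ✓  (C1,P5) ✓  (C1,P6) ✗  (C2,P3) ✓  (C2,P4) ✓  (C2,P5) ✓  (C3,P1) ✗  (C3,P2) ✗  (C3,P3) ✓  (C3,P4) ✓  (C3,P5) ✓  (C4,P2) ✗  (C4,P4) ✗  (C4,P5) ✓  (C4,P6) ✗
Counterexamples (restrictor pairs failing the scope): 8.

8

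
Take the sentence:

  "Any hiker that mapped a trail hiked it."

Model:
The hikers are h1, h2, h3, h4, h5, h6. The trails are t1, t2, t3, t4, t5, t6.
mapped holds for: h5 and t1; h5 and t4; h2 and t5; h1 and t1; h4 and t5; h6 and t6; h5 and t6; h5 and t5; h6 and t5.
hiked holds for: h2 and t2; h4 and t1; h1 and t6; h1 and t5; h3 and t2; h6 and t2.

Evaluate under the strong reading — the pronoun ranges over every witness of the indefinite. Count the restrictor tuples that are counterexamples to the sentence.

"it" takes "a trail" as antecedent — a donkey pronoun bound across the clause boundary.
Strong reading: for every (h,t) with mapped(h,t), hiked(h,t).
Restrictor pairs: (h1,t1) ✗  (h2,t5) ✗  (h4,t5) ✗  (h5,t1) ✗  (h5,t4) ✗  (h5,t5) ✗  (h5,t6) ✗  (h6,t5) ✗  (h6,t6) ✗
Counterexamples (restrictor pairs failing the scope): 9.

9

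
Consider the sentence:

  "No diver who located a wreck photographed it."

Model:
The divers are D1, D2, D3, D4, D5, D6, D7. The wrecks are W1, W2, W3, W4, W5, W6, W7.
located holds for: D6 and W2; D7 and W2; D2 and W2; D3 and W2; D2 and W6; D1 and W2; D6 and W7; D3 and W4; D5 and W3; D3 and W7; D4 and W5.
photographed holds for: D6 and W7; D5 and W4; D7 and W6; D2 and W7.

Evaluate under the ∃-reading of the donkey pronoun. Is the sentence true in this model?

False

"it" takes "a wreck" as antecedent — a donkey pronoun bound across the clause boundary.
Truth condition: for no (d,w) with located(d,w) does photographed(d,w) hold.
Restrictor pairs — does the scope hold? (D1,W2):fails  (D2,W2):fails  (D2,W6):fails  (D3,W2):fails  (D3,W4):fails  (D3,W7):fails  (D4,W5):fails  (D5,W3):fails  (D6,W2):fails  (D6,W7):holds  (D7,W2):fails
Scope holds for 1 pair(s), so the sentence is false.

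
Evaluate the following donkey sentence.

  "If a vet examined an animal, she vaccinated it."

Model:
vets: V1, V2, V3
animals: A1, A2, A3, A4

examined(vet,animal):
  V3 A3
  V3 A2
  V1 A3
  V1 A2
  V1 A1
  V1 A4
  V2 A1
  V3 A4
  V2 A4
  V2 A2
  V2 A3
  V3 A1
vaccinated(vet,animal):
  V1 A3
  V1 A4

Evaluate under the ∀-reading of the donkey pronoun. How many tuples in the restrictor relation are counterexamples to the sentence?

"it" takes "an animal" as antecedent — a donkey pronoun bound across the clause boundary.
Strong reading: for every (v,a) with examined(v,a), vaccinated(v,a).
Restrictor pairs: (V1,A1) ✗  (V1,A2) ✗  (V1,A3) ✓  (V1,A4) ✓  (V2,A1) ✗  (V2,A2) ✗  (V2,A3) ✗  (V2,A4) ✗  (V3,A1) ✗  (V3,A2) ✗  (V3,A3) ✗  (V3,A4) ✗
Counterexamples (restrictor pairs failing the scope): 10.

10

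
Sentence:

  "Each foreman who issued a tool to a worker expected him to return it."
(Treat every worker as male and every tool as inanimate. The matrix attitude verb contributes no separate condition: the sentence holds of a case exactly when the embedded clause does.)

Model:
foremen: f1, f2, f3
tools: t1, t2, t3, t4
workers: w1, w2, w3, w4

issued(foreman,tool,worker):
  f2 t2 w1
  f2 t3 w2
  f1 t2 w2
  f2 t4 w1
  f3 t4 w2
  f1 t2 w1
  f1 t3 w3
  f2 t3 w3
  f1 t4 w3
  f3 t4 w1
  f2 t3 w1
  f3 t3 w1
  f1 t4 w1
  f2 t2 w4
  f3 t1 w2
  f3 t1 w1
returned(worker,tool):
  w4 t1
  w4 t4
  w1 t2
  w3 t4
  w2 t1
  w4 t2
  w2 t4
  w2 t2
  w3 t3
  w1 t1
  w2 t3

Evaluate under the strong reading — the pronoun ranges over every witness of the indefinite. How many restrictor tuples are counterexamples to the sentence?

5

"him" takes "a worker" as antecedent and "it" takes "a tool"; both are donkey pronouns co-varying with the restrictor.
Strong reading: for every (f,t,w) with issued(f,t,w), returned(w,t).
Restrictor triples: (f1,t2,w1)→returned(w1,t2) ✓  (f1,t2,w2)→returned(w2,t2) ✓  (f1,t3,w3)→returned(w3,t3) ✓  (f1,t4,w1)→returned(w1,t4) ✗  (f1,t4,w3)→returned(w3,t4) ✓  (f2,t2,w1)→returned(w1,t2) ✓  (f2,t2,w4)→returned(w4,t2) ✓  (f2,t3,w1)→returned(w1,t3) ✗  (f2,t3,w2)→returned(w2,t3) ✓  (f2,t3,w3)→returned(w3,t3) ✓  (f2,t4,w1)→returned(w1,t4) ✗  (f3,t1,w1)→returned(w1,t1) ✓  (f3,t1,w2)→returned(w2,t1) ✓  (f3,t3,w1)→returned(w1,t3) ✗  (f3,t4,w1)→returned(w1,t4) ✗  (f3,t4,w2)→returned(w2,t4) ✓
Counterexamples (restrictor triples failing the scope): 5.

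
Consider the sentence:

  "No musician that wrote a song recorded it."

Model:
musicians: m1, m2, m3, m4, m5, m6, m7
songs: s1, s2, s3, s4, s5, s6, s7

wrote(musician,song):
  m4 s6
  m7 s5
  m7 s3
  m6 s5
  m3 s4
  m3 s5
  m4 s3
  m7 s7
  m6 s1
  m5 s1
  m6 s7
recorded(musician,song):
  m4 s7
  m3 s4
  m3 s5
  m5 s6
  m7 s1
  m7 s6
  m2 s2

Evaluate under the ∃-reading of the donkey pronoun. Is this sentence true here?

"it" takes "a song" as antecedent — a donkey pronoun bound across the clause boundary.
Truth condition: for no (m,s) with wrote(m,s) does recorded(m,s) hold.
Restrictor pairs — does the scope hold? (m3,s4):holds  (m3,s5):holds  (m4,s3):fails  (m4,s6):fails  (m5,s1):fails  (m6,s1):fails  (m6,s5):fails  (m6,s7):fails  (m7,s3):fails  (m7,s5):fails  (m7,s7):fails
Scope holds for 2 pair(s), so the sentence is false.

False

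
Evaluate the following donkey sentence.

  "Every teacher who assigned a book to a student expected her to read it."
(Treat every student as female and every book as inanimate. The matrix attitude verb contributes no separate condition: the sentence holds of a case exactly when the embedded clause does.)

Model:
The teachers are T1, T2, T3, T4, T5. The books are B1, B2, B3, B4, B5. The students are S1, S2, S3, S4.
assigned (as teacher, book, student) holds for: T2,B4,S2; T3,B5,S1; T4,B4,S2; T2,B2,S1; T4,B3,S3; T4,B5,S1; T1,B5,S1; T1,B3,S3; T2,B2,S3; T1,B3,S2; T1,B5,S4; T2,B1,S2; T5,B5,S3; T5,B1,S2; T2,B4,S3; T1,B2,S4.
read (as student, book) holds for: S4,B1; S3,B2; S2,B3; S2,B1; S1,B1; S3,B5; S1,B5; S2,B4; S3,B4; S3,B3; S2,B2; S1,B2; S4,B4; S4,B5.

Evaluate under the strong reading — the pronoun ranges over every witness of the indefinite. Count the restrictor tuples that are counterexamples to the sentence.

"her" takes "a student" as antecedent and "it" takes "a book"; both are donkey pronouns co-varying with the restrictor.
Strong reading: for every (t,b,s) with assigned(t,b,s), read(s,b).
Restrictor triples: (T1,B2,S4)→read(S4,B2) ✗  (T1,B3,S2)→read(S2,B3) ✓  (T1,B3,S3)→read(S3,B3) ✓  (T1,B5,S1)→read(S1,B5) ✓  (T1,B5,S4)→read(S4,B5) ✓  (T2,B1,S2)→read(S2,B1) ✓  (T2,B2,S1)→read(S1,B2) ✓  (T2,B2,S3)→read(S3,B2) ✓  (T2,B4,S2)→read(S2,B4) ✓  (T2,B4,S3)→read(S3,B4) ✓  (T3,B5,S1)→read(S1,B5) ✓  (T4,B3,S3)→read(S3,B3) ✓  (T4,B4,S2)→read(S2,B4) ✓  (T4,B5,S1)→read(S1,B5) ✓  (T5,B1,S2)→read(S2,B1) ✓  (T5,B5,S3)→read(S3,B5) ✓
Counterexamples (restrictor triples failing the scope): 1.

1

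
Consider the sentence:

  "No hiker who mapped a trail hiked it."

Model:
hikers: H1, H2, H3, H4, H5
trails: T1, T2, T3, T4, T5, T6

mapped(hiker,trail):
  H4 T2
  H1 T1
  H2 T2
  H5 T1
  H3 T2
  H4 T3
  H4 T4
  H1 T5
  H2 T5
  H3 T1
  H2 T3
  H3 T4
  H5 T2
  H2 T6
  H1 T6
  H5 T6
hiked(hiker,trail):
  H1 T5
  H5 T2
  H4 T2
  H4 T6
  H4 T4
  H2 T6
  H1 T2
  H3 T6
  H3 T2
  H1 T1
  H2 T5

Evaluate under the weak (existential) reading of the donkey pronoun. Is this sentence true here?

False

"it" takes "a trail" as antecedent — a donkey pronoun bound across the clause boundary.
Truth condition: for no (h,t) with mapped(h,t) does hiked(h,t) hold.
Restrictor pairs — does the scope hold? (H1,T1):holds  (H1,T5):holds  (H1,T6):fails  (H2,T2):fails  (H2,T3):fails  (H2,T5):holds  (H2,T6):holds  (H3,T1):fails  (H3,T2):holds  (H3,T4):fails  (H4,T2):holds  (H4,T3):fails  (H4,T4):holds  (H5,T1):fails  (H5,T2):holds  (H5,T6):fails
Scope holds for 8 pair(s), so the sentence is false.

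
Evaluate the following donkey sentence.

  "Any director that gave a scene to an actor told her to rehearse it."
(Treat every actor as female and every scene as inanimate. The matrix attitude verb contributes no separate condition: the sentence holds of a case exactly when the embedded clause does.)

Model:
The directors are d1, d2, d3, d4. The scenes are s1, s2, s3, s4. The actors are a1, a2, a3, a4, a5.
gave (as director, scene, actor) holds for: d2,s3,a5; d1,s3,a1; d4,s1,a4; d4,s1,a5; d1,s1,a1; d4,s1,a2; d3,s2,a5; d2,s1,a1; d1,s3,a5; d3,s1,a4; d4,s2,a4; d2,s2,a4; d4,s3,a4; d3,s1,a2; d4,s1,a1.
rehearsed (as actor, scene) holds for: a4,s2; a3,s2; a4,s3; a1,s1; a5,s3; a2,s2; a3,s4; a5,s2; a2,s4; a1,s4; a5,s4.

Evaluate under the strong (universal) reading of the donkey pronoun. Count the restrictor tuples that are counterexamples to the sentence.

6

"her" takes "an actor" as antecedent and "it" takes "a scene"; both are donkey pronouns co-varying with the restrictor.
Strong reading: for every (d,s,a) with gave(d,s,a), rehearsed(a,s).
Restrictor triples: (d1,s1,a1)→rehearsed(a1,s1) ✓  (d1,s3,a1)→rehearsed(a1,s3) ✗  (d1,s3,a5)→rehearsed(a5,s3) ✓  (d2,s1,a1)→rehearsed(a1,s1) ✓  (d2,s2,a4)→rehearsed(a4,s2) ✓  (d2,s3,a5)→rehearsed(a5,s3) ✓  (d3,s1,a2)→rehearsed(a2,s1) ✗  (d3,s1,a4)→rehearsed(a4,s1) ✗  (d3,s2,a5)→rehearsed(a5,s2) ✓  (d4,s1,a1)→rehearsed(a1,s1) ✓  (d4,s1,a2)→rehearsed(a2,s1) ✗  (d4,s1,a4)→rehearsed(a4,s1) ✗  (d4,s1,a5)→rehearsed(a5,s1) ✗  (d4,s2,a4)→rehearsed(a4,s2) ✓  (d4,s3,a4)→rehearsed(a4,s3) ✓
Counterexamples (restrictor triples failing the scope): 6.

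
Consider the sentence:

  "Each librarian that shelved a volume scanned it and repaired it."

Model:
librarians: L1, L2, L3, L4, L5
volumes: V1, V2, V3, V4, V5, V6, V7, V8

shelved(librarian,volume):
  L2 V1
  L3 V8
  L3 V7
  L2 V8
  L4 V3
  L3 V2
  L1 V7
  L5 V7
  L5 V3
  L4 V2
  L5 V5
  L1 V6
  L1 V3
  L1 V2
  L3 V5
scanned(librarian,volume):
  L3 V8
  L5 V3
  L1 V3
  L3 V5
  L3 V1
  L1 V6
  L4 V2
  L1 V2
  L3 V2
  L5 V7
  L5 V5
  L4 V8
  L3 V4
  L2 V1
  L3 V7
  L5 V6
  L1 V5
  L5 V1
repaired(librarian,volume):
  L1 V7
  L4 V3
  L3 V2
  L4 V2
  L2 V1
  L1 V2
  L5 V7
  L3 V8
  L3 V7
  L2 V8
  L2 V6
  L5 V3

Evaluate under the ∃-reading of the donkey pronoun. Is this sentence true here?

True

"it" takes "a volume" as antecedent — a donkey pronoun bound across the clause boundary.
Weak reading: every librarian l with some shelved-volume has at least one shelved-volume v such that scanned(l,v) ∧ repaired(l,v).
Per librarian: L1:✓  L2:✓  L3:✓  L4:✓  L5:✓
Every librarian in the restrictor has a witness.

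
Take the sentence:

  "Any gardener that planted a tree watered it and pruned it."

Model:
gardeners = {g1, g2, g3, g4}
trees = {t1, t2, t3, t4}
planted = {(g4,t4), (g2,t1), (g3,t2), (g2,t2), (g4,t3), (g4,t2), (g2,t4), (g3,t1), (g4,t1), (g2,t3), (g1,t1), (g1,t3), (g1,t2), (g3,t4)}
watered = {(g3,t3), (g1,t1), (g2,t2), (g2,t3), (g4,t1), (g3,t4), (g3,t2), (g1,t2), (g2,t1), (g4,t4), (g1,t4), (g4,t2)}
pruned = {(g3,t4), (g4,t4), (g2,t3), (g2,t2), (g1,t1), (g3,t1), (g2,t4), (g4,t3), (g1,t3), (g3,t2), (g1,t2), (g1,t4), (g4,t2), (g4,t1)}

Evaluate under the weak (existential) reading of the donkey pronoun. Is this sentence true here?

True

"it" takes "a tree" as antecedent — a donkey pronoun bound across the clause boundary.
Weak reading: every gardener g with some planted-tree has at least one planted-tree t such that watered(g,t) ∧ pruned(g,t).
Per gardener: g1:✓  g2:✓  g3:✓  g4:✓
Every gardener in the restrictor has a witness.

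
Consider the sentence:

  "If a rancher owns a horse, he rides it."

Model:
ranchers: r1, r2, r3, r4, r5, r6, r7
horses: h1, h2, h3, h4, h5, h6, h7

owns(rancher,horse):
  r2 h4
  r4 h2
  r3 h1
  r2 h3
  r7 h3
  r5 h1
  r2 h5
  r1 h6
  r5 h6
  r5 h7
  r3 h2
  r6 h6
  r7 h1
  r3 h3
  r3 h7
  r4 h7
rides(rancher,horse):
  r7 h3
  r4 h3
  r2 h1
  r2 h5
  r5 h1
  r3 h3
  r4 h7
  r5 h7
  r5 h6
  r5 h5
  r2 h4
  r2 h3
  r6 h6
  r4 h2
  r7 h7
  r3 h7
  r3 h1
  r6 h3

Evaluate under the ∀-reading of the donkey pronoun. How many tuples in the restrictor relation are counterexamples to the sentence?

"it" takes "a horse" as antecedent — a donkey pronoun bound across the clause boundary.
Strong reading: for every (r,h) with owns(r,h), rides(r,h).
Restrictor pairs: (r1,h6) ✗  (r2,h3) ✓  (r2,h4) ✓  (r2,h5) ✓  (r3,h1) ✓  (r3,h2) ✗  (r3,h3) ✓  (r3,h7) ✓  (r4,h2) ✓  (r4,h7) ✓  (r5,h1) ✓  (r5,h6) ✓  (r5,h7) ✓  (r6,h6) ✓  (r7,h1) ✗  (r7,h3) ✓
Counterexamples (restrictor pairs failing the scope): 3.

3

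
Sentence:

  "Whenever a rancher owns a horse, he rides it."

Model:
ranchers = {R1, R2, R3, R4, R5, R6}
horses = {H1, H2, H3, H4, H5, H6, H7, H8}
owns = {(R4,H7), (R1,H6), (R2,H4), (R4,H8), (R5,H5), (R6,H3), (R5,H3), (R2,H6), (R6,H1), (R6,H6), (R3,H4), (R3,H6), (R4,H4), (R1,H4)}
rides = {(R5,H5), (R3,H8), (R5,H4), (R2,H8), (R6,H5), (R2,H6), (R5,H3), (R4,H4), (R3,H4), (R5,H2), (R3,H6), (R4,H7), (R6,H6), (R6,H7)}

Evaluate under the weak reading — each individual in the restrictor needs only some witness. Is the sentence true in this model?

False

"it" takes "a horse" as antecedent — a donkey pronoun bound across the clause boundary.
Weak reading: every rancher r with some owns-horse has at least one owns-horse h such that rides(r,h).
Per rancher: R1:✗  R2:✓  R3:✓  R4:✓  R5:✓  R6:✓
R1 has no witness among its owns-horses.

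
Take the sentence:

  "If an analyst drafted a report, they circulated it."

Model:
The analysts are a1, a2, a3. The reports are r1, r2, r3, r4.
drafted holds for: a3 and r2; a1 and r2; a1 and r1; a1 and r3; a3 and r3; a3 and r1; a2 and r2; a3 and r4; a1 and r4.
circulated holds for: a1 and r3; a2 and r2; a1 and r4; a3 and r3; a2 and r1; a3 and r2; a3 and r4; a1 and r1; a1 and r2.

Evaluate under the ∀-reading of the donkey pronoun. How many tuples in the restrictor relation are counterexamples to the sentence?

1

"it" takes "a report" as antecedent — a donkey pronoun bound across the clause boundary.
Strong reading: for every (a,r) with drafted(a,r), circulated(a,r).
Restrictor pairs: (a1,r1) ✓  (a1,r2) ✓  (a1,r3) ✓  (a1,r4) ✓  (a2,r2) ✓  (a3,r1) ✗  (a3,r2) ✓  (a3,r3) ✓  (a3,r4) ✓
Counterexamples (restrictor pairs failing the scope): 1.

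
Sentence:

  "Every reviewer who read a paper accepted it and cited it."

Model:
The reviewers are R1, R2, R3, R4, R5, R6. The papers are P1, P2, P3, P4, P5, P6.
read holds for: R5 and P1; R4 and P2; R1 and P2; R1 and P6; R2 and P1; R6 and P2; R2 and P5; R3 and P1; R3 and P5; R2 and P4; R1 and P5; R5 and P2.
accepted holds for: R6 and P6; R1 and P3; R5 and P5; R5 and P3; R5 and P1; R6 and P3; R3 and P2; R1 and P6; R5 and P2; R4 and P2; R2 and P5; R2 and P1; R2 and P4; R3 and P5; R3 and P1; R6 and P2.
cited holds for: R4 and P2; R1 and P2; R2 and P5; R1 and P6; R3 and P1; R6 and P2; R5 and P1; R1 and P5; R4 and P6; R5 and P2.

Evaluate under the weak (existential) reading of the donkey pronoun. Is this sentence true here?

True

"it" takes "a paper" as antecedent — a donkey pronoun bound across the clause boundary.
Weak reading: every reviewer r with some read-paper has at least one read-paper p such that accepted(r,p) ∧ cited(r,p).
Per reviewer: R1:✓  R2:✓  R3:✓  R4:✓  R5:✓  R6:✓
Every reviewer in the restrictor has a witness.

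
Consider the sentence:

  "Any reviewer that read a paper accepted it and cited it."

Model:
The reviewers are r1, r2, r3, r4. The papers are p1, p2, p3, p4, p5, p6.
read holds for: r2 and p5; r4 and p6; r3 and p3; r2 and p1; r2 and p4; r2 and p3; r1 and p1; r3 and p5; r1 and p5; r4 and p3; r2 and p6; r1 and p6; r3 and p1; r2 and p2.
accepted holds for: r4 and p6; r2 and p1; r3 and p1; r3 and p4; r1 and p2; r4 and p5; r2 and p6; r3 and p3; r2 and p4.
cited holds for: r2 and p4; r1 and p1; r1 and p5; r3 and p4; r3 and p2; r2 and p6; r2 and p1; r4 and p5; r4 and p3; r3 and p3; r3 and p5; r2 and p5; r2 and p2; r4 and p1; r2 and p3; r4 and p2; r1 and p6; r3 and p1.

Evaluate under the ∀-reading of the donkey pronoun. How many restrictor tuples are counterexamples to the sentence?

9

"it" takes "a paper" as antecedent — a donkey pronoun bound across the clause boundary.
Strong reading: for every (r,p) with read(r,p), accepted(r,p) ∧ cited(r,p).
Restrictor pairs: (r1,p1) ✗  (r1,p5) ✗  (r1,p6) ✗  (r2,p1) ✓  (r2,p2) ✗  (r2,p3) ✗  (r2,p4) ✓  (r2,p5) ✗  (r2,p6) ✓  (r3,p1) ✓  (r3,p3) ✓  (r3,p5) ✗  (r4,p3) ✗  (r4,p6) ✗
Counterexamples (restrictor pairs failing the scope): 9.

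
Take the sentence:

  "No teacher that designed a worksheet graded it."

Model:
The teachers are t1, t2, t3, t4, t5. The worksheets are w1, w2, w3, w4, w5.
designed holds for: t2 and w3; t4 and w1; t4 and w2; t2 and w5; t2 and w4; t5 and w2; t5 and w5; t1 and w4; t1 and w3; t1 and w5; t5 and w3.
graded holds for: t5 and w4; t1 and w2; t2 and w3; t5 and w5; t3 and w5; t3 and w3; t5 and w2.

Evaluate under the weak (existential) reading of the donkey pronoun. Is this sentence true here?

False

"it" takes "a worksheet" as antecedent — a donkey pronoun bound across the clause boundary.
Truth condition: for no (t,w) with designed(t,w) does graded(t,w) hold.
Restrictor pairs — does the scope hold? (t1,w3):fails  (t1,w4):fails  (t1,w5):fails  (t2,w3):holds  (t2,w4):fails  (t2,w5):fails  (t4,w1):fails  (t4,w2):fails  (t5,w2):holds  (t5,w3):fails  (t5,w5):holds
Scope holds for 3 pair(s), so the sentence is false.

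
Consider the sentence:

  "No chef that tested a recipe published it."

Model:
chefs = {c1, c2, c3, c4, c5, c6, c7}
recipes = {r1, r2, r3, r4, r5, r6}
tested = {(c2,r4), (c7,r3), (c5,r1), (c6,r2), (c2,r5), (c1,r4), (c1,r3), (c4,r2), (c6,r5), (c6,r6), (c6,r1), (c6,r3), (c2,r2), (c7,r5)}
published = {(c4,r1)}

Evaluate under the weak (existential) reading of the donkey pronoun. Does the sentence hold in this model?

True

"it" takes "a recipe" as antecedent — a donkey pronoun bound across the clause boundary.
Truth condition: for no (c,r) with tested(c,r) does published(c,r) hold.
Restrictor pairs — does the scope hold? (c1,r3):fails  (c1,r4):fails  (c2,r2):fails  (c2,r4):fails  (c2,r5):fails  (c4,r2):fails  (c5,r1):fails  (c6,r1):fails  (c6,r2):fails  (c6,r3):fails  (c6,r5):fails  (c6,r6):fails  (c7,r3):fails  (c7,r5):fails
Scope holds for no restrictor pair, so the sentence is true.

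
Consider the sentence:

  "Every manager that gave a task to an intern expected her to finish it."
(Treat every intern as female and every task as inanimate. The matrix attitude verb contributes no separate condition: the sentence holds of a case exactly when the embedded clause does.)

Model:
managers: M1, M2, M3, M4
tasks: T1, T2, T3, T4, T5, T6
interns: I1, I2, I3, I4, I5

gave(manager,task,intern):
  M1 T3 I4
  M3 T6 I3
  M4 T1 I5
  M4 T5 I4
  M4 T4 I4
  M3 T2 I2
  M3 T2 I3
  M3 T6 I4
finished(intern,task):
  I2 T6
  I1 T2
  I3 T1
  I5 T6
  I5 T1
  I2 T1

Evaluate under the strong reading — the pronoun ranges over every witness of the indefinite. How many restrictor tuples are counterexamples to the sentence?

7

"her" takes "an intern" as antecedent and "it" takes "a task"; both are donkey pronouns co-varying with the restrictor.
Strong reading: for every (m,t,i) with gave(m,t,i), finished(i,t).
Restrictor triples: (M1,T3,I4)→finished(I4,T3) ✗  (M3,T2,I2)→finished(I2,T2) ✗  (M3,T2,I3)→finished(I3,T2) ✗  (M3,T6,I3)→finished(I3,T6) ✗  (M3,T6,I4)→finished(I4,T6) ✗  (M4,T1,I5)→finished(I5,T1) ✓  (M4,T4,I4)→finished(I4,T4) ✗  (M4,T5,I4)→finished(I4,T5) ✗
Counterexamples (restrictor triples failing the scope): 7.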